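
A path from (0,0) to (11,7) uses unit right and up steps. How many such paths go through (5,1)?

Paths (0,0)->(5,1): C(6,1) = 6.
Paths (5,1)->(11,7): C(12,6) = 924.
By multiplication principle: 6 x 924.

Final answer: 5544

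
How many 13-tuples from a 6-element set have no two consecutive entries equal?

First character: 6 choices. Each subsequent: 5 choices (must differ from the previous one).
Total: 6 x 5^12.

Final answer: 6 x 5^{12} = 1464843750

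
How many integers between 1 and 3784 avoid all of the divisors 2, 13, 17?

|div by 2|=1892, |div by 13|=291, |div by 17|=222.
|div by 2&13|=145, |div by 2&17|=111, |div by 13&17|=17, |div by all|=8.
By inclusion-exclusion, divisible by at least one: 1892+291+222-145-111-17+8 = 2140.
Not divisible by any: 3784 - 2140.

Final answer: 1644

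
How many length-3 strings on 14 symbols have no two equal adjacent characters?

Let g(n) count such strings. g(1) = 14, and each valid string of length n-1 extends in 13 ways (any symbol but the last), so g(n) = 13 g(n-1).
Total: g(3) = 14 x 13^2.

Final answer: 14 x 13^{2} = 2366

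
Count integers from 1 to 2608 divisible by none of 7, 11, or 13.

|div by 7|=372, |div by 11|=237, |div by 13|=200.
|div by 7&11|=33, |div by 7&13|=28, |div by 11&13|=18, |div by all|=2.
By inclusion-exclusion, divisible by at least one: 372+237+200-33-28-18+2 = 732.
Not divisible by any: 2608 - 732.

Final answer: 1876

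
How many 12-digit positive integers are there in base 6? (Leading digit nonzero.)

These are the integers in [6^11, 6^12), so the count is 6^12 - 6^11 = 5 x 6^11.

Final answer: 1813985280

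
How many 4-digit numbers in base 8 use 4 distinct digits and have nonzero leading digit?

The leading digit has 7 choices (anything but zero); the next has 7 (anything but the first), then 6, and so on, one fewer each time.
Total: 7 x 7 x 6 x 5.

Final answer: 1470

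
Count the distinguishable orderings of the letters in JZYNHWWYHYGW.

Letters (G:1, H:2, J:1, N:1, W:3, Y:3, Z:1). Total letters: 12.
Permutations = 12!/(3! x 3! x 2!).

Final answer: 6652800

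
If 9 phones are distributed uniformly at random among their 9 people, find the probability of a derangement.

D(n) = (n-1)(D(n-1) + D(n-2)), D(0)=1, D(1)=0.
Building up: D(2)=1, D(3)=2, D(4)=9, D(5)=44, D(6)=265, D(7)=1854, D(8)=14833, D(9)=133496.
Total arrangements: 9! = 362880.
Probability = D(9)/9! = 16687/45360.

Final answer: D(9)/9! = 133496/362880 = 0.367879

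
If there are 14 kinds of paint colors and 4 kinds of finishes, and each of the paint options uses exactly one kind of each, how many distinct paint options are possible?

By the multiplication principle: 14 x 4.

Final answer: 56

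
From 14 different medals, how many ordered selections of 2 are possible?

P(14,2) = 14!/(14-2)! = 14!/12!.

Final answer: P(14,2) = 182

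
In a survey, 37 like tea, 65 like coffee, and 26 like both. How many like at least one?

|A union B| = |A| + |B| - |A intersect B| = 37 + 65 - 26.

Final answer: 76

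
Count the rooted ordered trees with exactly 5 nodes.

The structures are counted by the Catalan number C_n. Here n = 5 - 1 = 4.
Using C_0 = 1 and C_(k+1) = C_k x 2(2k+1)/(k+2), build up term by term: C_1=1, C_2=2, C_3=5, C_4=14.

Final answer: C_{4} = 14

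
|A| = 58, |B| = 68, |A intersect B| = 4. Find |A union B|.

|A union B| = |A| + |B| - |A intersect B| = 58 + 68 - 4.

Final answer: 122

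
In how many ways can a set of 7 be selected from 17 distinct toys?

C(17,7) = 17!/(7! x (17-7)!).

Final answer: C(17,7) = 19448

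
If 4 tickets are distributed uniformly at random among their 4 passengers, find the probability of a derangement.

D(n) = (n-1)(D(n-1) + D(n-2)), D(0)=1, D(1)=0.
Building up: D(2)=1, D(3)=2, D(4)=9.
Total arrangements: 4! = 24.
Probability = D(4)/4! = 3/8.

Final answer: D(4)/4! = 9/24 = 0.375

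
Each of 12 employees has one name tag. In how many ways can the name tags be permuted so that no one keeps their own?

Use the recurrence D(n) = (n-1)(D(n-1) + D(n-2)) with D(0)=1, D(1)=0.
D(2) = 1 x (0 + 1) = 1
D(3) = 2 x (1 + 0) = 2
D(4) = 3 x (2 + 1) = 9
D(5) = 4 x (9 + 2) = 44
D(6) = 5 x (44 + 9) = 265
D(7) = 6 x (265 + 44) = 1854
D(8) = 7 x (1854 + 265) = 14833
D(9) = 8 x (14833 + 1854) = 133496
D(10) = 9 x (133496 + 14833) = 1334961
D(11) = 10 x (1334961 + 133496) = 14684570
D(12) = 11 x (D(11) + D(10)) = 11 x (14684570 + 1334961)

Final answer: D(12) = 176214841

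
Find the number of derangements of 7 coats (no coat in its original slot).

Derangements satisfy D(n) = (n-1)(D(n-1) + D(n-2)), starting from D(0)=1, D(1)=0.
D(2) = 1 x (0 + 1) = 1
D(3) = 2 x (1 + 0) = 2
D(4) = 3 x (2 + 1) = 9
D(5) = 4 x (9 + 2) = 44
D(6) = 5 x (44 + 9) = 265
D(7) = 6 x (D(6) + D(5)) = 6 x (265 + 44)

Final answer: D(7) = 1854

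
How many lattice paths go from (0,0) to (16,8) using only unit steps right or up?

Each path has 16 right steps and 8 up steps in some order (24 steps total).
Choose which 8 of the 24 steps are up: C(24,8).

Final answer: C(24,8) = 735471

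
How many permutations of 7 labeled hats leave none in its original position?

Use the recurrence D(n) = (n-1)(D(n-1) + D(n-2)) with D(0)=1, D(1)=0.
D(2) = 1 x (0 + 1) = 1
D(3) = 2 x (1 + 0) = 2
D(4) = 3 x (2 + 1) = 9
D(5) = 4 x (9 + 2) = 44
D(6) = 5 x (44 + 9) = 265
D(7) = 6 x (D(6) + D(5)) = 6 x (265 + 44)

Final answer: D(7) = 1854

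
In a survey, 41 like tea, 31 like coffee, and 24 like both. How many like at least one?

|A union B| = |A| + |B| - |A intersect B| = 41 + 31 - 24.

Final answer: 48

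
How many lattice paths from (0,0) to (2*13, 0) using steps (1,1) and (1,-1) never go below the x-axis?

Total monotonic paths to (13,13): C(26,13) = 10400600.
Paths that cross above y=x (reflection bijection): C(26,14) = 9657700.
Valid Dyck paths: 10400600 - 9657700.
(These counts are the Catalan numbers.)

Final answer: C_{13} = 742900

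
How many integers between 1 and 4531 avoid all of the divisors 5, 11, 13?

|div by 5|=906, |div by 11|=411, |div by 13|=348.
|div by 5&11|=82, |div by 5&13|=69, |div by 11&13|=31, |div by all|=6.
By inclusion-exclusion, divisible by at least one: 906+411+348-82-69-31+6 = 1489.
Not divisible by any: 4531 - 1489.

Final answer: 3042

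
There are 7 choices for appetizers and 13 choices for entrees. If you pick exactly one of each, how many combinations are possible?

By the multiplication principle: 7 x 13.

Final answer: 91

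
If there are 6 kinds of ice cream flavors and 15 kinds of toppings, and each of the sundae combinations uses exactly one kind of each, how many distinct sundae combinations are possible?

By the multiplication principle: 6 x 15.

Final answer: 90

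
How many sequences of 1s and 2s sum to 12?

Let f(n) count the ways. The last step is size 1 or 2, so f(n) = f(n-1) + f(n-2) with f(1)=1, f(2)=2.
Computing successive values: f(1)=1, f(2)=2, f(3)=3, f(4)=5, f(5)=8, f(6)=13, f(7)=21, f(8)=34, f(9)=55, f(10)=89, f(11)=144, f(12)=233.

Final answer: 233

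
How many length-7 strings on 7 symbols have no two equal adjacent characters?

First character: 7 choices. Each subsequent: 6 choices (must differ from the previous one).
Total: 7 x 6^6.

Final answer: 7 x 6^{6} = 326592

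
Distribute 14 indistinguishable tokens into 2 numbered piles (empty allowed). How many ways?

Stars and bars: C(n+k-1, k-1) = C(15,1).

Final answer: C(15,1) = 15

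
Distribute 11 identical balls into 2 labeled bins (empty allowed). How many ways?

Stars and bars: C(n+k-1, k-1) = C(12,1).

Final answer: C(12,1) = 12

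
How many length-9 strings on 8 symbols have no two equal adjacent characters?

First character: 8 choices. Each subsequent: 7 choices (must differ from the previous one).
Total: 8 x 7^8.

Final answer: 8 x 7^{8} = 46118408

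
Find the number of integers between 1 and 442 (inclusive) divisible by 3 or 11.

Multiples of 3: 147. Multiples of 11: 40. Of both (lcm=33): 13.
By inclusion-exclusion: 147 + 40 - 13.

Final answer: 174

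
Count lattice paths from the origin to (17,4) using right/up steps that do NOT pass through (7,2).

Total paths to (17,4): C(21,4) = 5985.
Paths through (7,2): C(9,2) x C(12,2) = 2376.
Avoiding (7,2): 5985 - 2376.

Final answer: 3609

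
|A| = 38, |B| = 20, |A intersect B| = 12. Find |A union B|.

|A union B| = |A| + |B| - |A intersect B| = 38 + 20 - 12.

Final answer: 46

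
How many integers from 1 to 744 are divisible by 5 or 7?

Multiples of 5: 148. Multiples of 7: 106. Of both (lcm=35): 21.
By inclusion-exclusion: 148 + 106 - 21.

Final answer: 233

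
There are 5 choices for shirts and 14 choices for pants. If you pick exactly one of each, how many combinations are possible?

By the multiplication principle: 5 x 14.

Final answer: 70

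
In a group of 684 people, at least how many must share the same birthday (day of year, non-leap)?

There are 365 possible values for birthday (day of year, non-leap). With 684 people and 365 categories, by pigeonhole: ceiling(684/365).

Final answer: 2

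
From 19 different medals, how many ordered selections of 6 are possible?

P(19,6) = 19!/(19-6)! = 19!/13!.

Final answer: P(19,6) = 19535040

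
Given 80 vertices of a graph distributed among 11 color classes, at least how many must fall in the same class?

By pigeonhole with 80 objects and 11 categories: ceiling(80/11).

Final answer: 8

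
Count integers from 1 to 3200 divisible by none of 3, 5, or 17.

|div by 3|=1066, |div by 5|=640, |div by 17|=188.
|div by 3&5|=213, |div by 3&17|=62, |div by 5&17|=37, |div by all|=12.
By inclusion-exclusion, divisible by at least one: 1066+640+188-213-62-37+12 = 1594.
Not divisible by any: 3200 - 1594.

Final answer: 1606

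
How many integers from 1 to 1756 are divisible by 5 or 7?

Multiples of 5: 351. Multiples of 7: 250. Of both (lcm=35): 50.
By inclusion-exclusion: 351 + 250 - 50.

Final answer: 551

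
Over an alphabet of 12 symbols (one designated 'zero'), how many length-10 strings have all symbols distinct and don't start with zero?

First digit: 11 (nonzero). Second: 11 (not first). Third: 10, etc.
Total: 11 x 11 x 10 x 9 x 8 x 7 x 6 x 5 x 4 x 3.

Final answer: 219542400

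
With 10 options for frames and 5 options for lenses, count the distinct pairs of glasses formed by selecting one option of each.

By the multiplication principle: 10 x 5.

Final answer: 50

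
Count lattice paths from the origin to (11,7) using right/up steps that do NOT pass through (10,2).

Total paths to (11,7): C(18,7) = 31824.
Paths through (10,2): C(12,2) x C(6,5) = 396.
Avoiding (10,2): 31824 - 396.

Final answer: 31428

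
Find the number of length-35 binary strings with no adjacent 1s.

A valid string ends in 0 (append to any length-(n-1) valid string) or in 01 (append to any length-(n-2) valid string), so a(n) = a(n-1) + a(n-2) with a(1)=2, a(2)=3.
Building up term by term: a(1)=2, a(2)=3, a(3)=5, a(4)=8, a(5)=13, a(6)=21, a(7)=34, a(8)=55, a(9)=89, a(10)=144, a(11)=233, a(12)=377, a(13)=610, a(14)=987, a(15)=1597, a(16)=2584, a(17)=4181, a(18)=6765, a(19)=10946, a(20)=17711, a(21)=28657, a(22)=46368, a(23)=75025, a(24)=121393, a(25)=196418, a(26)=317811, a(27)=514229, a(28)=832040, a(29)=1346269, a(30)=2178309, a(31)=3524578, a(32)=5702887, a(33)=9227465, a(34)=14930352, a(35)=24157817.

Final answer: 24157817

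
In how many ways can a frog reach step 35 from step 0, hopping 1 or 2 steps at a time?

Condition on the final move: it is a 1-step (f(n-1) ways to get there) or a 2-step (f(n-2) ways), so f(n) = f(n-1) + f(n-2), with f(1)=1, f(2)=2.
Computing successive values: f(1)=1, f(2)=2, f(3)=3, f(4)=5, f(5)=8, f(6)=13, f(7)=21, f(8)=34, f(9)=55, f(10)=89, f(11)=144, f(12)=233, f(13)=377, f(14)=610, f(15)=987, f(16)=1597, f(17)=2584, f(18)=4181, f(19)=6765, f(20)=10946, f(21)=17711, f(22)=28657, f(23)=46368, f(24)=75025, f(25)=121393, f(26)=196418, f(27)=317811, f(28)=514229, f(29)=832040, f(30)=1346269, f(31)=2178309, f(32)=3524578, f(33)=5702887, f(34)=9227465, f(35)=14930352.

Final answer: 14930352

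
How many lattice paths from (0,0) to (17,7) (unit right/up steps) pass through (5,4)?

Paths (0,0)->(5,4): C(9,4) = 126.
Paths (5,4)->(17,7): C(15,3) = 455.
By multiplication principle: 126 x 455.

Final answer: 57330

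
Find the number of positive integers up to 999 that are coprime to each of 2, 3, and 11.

|div by 2|=499, |div by 3|=333, |div by 11|=90.
|div by 2&3|=166, |div by 2&11|=45, |div by 3&11|=30, |div by all|=15.
By inclusion-exclusion, divisible by at least one: 499+333+90-166-45-30+15 = 696.
Not divisible by any: 999 - 696.

Final answer: 303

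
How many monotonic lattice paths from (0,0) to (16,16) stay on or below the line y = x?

Total monotonic paths to (16,16): C(32,16) = 601080390.
By the reflection principle, paths that go above the diagonal number C(32,17) = 565722720.
Valid Dyck paths: 601080390 - 565722720.
(Equivalently, C_{16} = C(32,16)/17 = 601080390/17.)

Final answer: C_{16} = 35357670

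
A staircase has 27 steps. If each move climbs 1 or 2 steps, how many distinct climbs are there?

Condition on the final move: it is a 1-step (f(n-1) ways to get there) or a 2-step (f(n-2) ways), so f(n) = f(n-1) + f(n-2), with f(1)=1, f(2)=2.
Building up term by term: f(1)=1, f(2)=2, f(3)=3, f(4)=5, f(5)=8, f(6)=13, f(7)=21, f(8)=34, f(9)=55, f(10)=89, f(11)=144, f(12)=233, f(13)=377, f(14)=610, f(15)=987, f(16)=1597, f(17)=2584, f(18)=4181, f(19)=6765, f(20)=10946, f(21)=17711, f(22)=28657, f(23)=46368, f(24)=75025, f(25)=121393, f(26)=196418, f(27)=317811.

Final answer: 317811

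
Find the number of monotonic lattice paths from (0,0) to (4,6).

Each path has 4 right steps and 6 up steps in some order (10 steps total).
Choose which 6 of the 10 steps are up: C(10,6).

Final answer: C(10,6) = 210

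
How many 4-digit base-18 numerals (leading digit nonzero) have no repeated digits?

The leading digit has 17 choices (anything but zero); the next has 17 (anything but the first), then 16, and so on, one fewer each time.
Total: 17 x 17 x 16 x 15.

Final answer: 69360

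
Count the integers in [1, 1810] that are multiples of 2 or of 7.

Multiples of 2: 905. Multiples of 7: 258. Of both (lcm=14): 129.
By inclusion-exclusion: 905 + 258 - 129.

Final answer: 1034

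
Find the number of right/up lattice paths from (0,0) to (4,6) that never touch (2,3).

Total paths to (4,6): C(10,6) = 210.
Paths through (2,3): C(5,3) x C(5,3) = 100.
Avoiding (2,3): 210 - 100.

Final answer: 110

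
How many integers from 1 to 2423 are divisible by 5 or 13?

Multiples of 5: 484. Multiples of 13: 186. Of both (lcm=65): 37.
By inclusion-exclusion: 484 + 186 - 37.

Final answer: 633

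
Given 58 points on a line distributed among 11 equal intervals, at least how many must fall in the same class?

By pigeonhole with 58 objects and 11 categories: ceiling(58/11).

Final answer: 6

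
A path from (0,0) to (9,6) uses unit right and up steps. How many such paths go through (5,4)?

Paths (0,0)->(5,4): C(9,4) = 126.
Paths (5,4)->(9,6): C(6,2) = 15.
By multiplication principle: 126 x 15.

Final answer: 1890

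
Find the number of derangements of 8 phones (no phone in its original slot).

D(n) = (n-1)(D(n-1) + D(n-2)), D(0)=1, D(1)=0.
D(2) = 1 x (0 + 1) = 1
D(3) = 2 x (1 + 0) = 2
D(4) = 3 x (2 + 1) = 9
D(5) = 4 x (9 + 2) = 44
D(6) = 5 x (44 + 9) = 265
D(7) = 6 x (265 + 44) = 1854
D(8) = 7 x (D(7) + D(6)) = 7 x (1854 + 265)

Final answer: D(8) = 14833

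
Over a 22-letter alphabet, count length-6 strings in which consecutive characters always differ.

Let g(n) count such strings. g(1) = 22, and each valid string of length n-1 extends in 21 ways (any symbol but the last), so g(n) = 21 g(n-1).
Total: g(6) = 22 x 21^5.

Final answer: 22 x 21^{5} = 89850222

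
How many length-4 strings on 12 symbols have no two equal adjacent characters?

First character: 12 choices. Each subsequent: 11 choices (must differ from the previous one).
Total: 12 x 11^3.

Final answer: 12 x 11^{3} = 15972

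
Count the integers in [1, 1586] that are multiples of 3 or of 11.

Multiples of 3: 528. Multiples of 11: 144. Of both (lcm=33): 48.
By inclusion-exclusion: 528 + 144 - 48.

Final answer: 624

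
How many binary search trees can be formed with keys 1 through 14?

This is counted by the nth Catalan number C_n. Here n = 14.
C_n = C(2n,n)/(n+1), so C_{14} = C(28,14)/15 = 40116600/15.

Final answer: C_{14} = 2674440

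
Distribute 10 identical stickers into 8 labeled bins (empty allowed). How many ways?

Stars and bars: C(n+k-1, k-1) = C(17,7).

Final answer: C(17,7) = 19448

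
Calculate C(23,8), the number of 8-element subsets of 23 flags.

C(23,8) = 23!/(8! x (23-8)!).

Final answer: C(23,8) = 490314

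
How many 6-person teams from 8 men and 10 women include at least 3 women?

Sum over valid woman counts:
C(10,3)C(8,3) = 6720
C(10,4)C(8,2) = 5880
C(10,5)C(8,1) = 2016
C(10,6)C(8,0) = 210
Total: 6720 + 5880 + 2016 + 210.

Final answer: 14826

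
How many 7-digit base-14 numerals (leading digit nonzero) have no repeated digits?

The leading digit has 13 choices (anything but zero); the next has 13 (anything but the first), then 12, and so on, one fewer each time.
Total: 13 x 13 x 12 x 11 x 10 x 9 x 8.

Final answer: 16061760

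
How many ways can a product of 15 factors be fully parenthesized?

The structures are counted by the Catalan number C_n. Here n = 15 - 1 = 14.
C_n = C(2n,n)/(n+1), so C_{14} = C(28,14)/15 = 40116600/15.

Final answer: C_{14} = 2674440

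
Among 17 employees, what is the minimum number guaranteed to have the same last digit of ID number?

There are 10 possible values for last digit of ID number. With 17 employees and 10 categories, by pigeonhole: ceiling(17/10).

Final answer: 2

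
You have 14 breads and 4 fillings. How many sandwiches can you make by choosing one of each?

By the multiplication principle: 14 x 4.

Final answer: 56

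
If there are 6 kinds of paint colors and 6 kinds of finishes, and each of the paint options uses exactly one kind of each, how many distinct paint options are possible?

By the multiplication principle: 6 x 6.

Final answer: 36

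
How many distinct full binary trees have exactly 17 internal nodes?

This is counted by the nth Catalan number C_n. Here n = 17.
Using C_0 = 1 and C_(k+1) = C_k x 2(2k+1)/(k+2), build up term by term: C_1=1, C_2=2, C_3=5, C_4=14, C_5=42, C_6=132, C_7=429, C_8=1430, C_9=4862, C_10=16796, C_11=58786, C_12=208012, C_13=742900, C_14=2674440, C_15=9694845, C_16=35357670, C_17=129644790.

Final answer: C_{17} = 129644790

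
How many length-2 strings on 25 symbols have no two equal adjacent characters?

First character: 25 choices. Each subsequent: 24 choices (must differ from the previous one).
Total: 25 x 24^1.

Final answer: 25 x 24^{1} = 600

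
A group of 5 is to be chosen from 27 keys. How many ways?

C(27,5) = 27!/(5! x 22!).

Final answer: \binom{27}{5} = 80730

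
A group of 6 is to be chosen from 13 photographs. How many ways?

C(13,6) = 13!/(6! x (13-6)!).

Final answer: C(13,6) = 1716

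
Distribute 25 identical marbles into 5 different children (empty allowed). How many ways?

Stars and bars: C(n+k-1, k-1) = C(29,4).

Final answer: C(29,4) = 23751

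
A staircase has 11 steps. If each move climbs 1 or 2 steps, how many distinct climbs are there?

Condition on the final move: it is a 1-step (f(n-1) ways to get there) or a 2-step (f(n-2) ways), so f(n) = f(n-1) + f(n-2), with f(1)=1, f(2)=2.
Iterating the recurrence: f(1)=1, f(2)=2, f(3)=3, f(4)=5, f(5)=8, f(6)=13, f(7)=21, f(8)=34, f(9)=55, f(10)=89, f(11)=144.

Final answer: 144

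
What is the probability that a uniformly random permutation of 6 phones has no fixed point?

Use the recurrence D(n) = (n-1)(D(n-1) + D(n-2)) with D(0)=1, D(1)=0.
Building up: D(2)=1, D(3)=2, D(4)=9, D(5)=44, D(6)=265.
Total arrangements: 6! = 720.
Probability = D(6)/6! = 53/144.

Final answer: D(6)/6! = 265/720 = 0.368056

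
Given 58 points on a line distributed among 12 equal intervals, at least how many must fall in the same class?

By pigeonhole with 58 objects and 12 categories: ceiling(58/12).

Final answer: 5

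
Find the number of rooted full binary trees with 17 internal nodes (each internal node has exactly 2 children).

This is counted by the nth Catalan number C_n. Here n = 17.
C_n = C(2n,n)/(n+1), so C_{17} = C(34,17)/18 = 2333606220/18.

Final answer: C_{17} = 129644790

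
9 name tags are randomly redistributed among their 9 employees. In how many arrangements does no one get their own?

Use the recurrence D(n) = (n-1)(D(n-1) + D(n-2)) with D(0)=1, D(1)=0.
D(2) = 1 x (0 + 1) = 1
D(3) = 2 x (1 + 0) = 2
D(4) = 3 x (2 + 1) = 9
D(5) = 4 x (9 + 2) = 44
D(6) = 5 x (44 + 9) = 265
D(7) = 6 x (265 + 44) = 1854
D(8) = 7 x (1854 + 265) = 14833
D(9) = 8 x (D(8) + D(7)) = 8 x (14833 + 1854)

Final answer: D(9) = 133496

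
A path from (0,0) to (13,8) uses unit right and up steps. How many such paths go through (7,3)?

Paths (0,0)->(7,3): C(10,3) = 120.
Paths (7,3)->(13,8): C(11,5) = 462.
By multiplication principle: 120 x 462.

Final answer: 55440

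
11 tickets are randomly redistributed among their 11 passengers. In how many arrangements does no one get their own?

D(n) = (n-1)(D(n-1) + D(n-2)), D(0)=1, D(1)=0.
D(2) = 1 x (0 + 1) = 1
D(3) = 2 x (1 + 0) = 2
D(4) = 3 x (2 + 1) = 9
D(5) = 4 x (9 + 2) = 44
D(6) = 5 x (44 + 9) = 265
D(7) = 6 x (265 + 44) = 1854
D(8) = 7 x (1854 + 265) = 14833
D(9) = 8 x (14833 + 1854) = 133496
D(10) = 9 x (133496 + 14833) = 1334961
D(11) = 10 x (D(10) + D(9)) = 10 x (1334961 + 133496)

Final answer: D(11) = 14684570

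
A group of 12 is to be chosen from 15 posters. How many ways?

C(15,12) = 15!/(12! x 3!).

Final answer: \binom{15}{12} = 455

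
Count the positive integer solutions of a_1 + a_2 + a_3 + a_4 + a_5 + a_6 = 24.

Substitute a'_i = a_i - 1 (so a'_i >= 0). Then sum a'_i = 24 - 6 = 18.
Stars and bars: C(18+6-1, 6-1) = C(23,5).

Final answer: C(23,5) = 33649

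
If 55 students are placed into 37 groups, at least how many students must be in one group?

By the pigeonhole principle: ceiling(55/37).

Final answer: 2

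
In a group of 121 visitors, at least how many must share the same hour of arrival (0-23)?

There are 24 possible values for hour of arrival (0-23). With 121 visitors and 24 categories, by pigeonhole: ceiling(121/24).

Final answer: 6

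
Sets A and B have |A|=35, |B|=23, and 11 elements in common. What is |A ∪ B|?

|A union B| = |A| + |B| - |A intersect B| = 35 + 23 - 11.

Final answer: 47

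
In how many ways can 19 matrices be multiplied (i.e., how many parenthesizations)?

This is a standard Catalan-number count: the answer is C_n. Here n = 19 - 1 = 18.
C_n = C(2n,n)/(n+1), so C_{18} = C(36,18)/19 = 9075135300/19.

Final answer: C_{18} = 477638700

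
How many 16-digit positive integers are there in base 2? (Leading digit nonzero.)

These are the integers in [2^15, 2^16), so the count is 2^16 - 2^15 = 1 x 2^15.

Final answer: 32768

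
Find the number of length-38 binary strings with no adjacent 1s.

A valid string ends in 0 (append to any length-(n-1) valid string) or in 01 (append to any length-(n-2) valid string), so a(n) = a(n-1) + a(n-2) with a(1)=2, a(2)=3.
Computing successive values: a(1)=2, a(2)=3, a(3)=5, a(4)=8, a(5)=13, a(6)=21, a(7)=34, a(8)=55, a(9)=89, a(10)=144, a(11)=233, a(12)=377, a(13)=610, a(14)=987, a(15)=1597, a(16)=2584, a(17)=4181, a(18)=6765, a(19)=10946, a(20)=17711, a(21)=28657, a(22)=46368, a(23)=75025, a(24)=121393, a(25)=196418, a(26)=317811, a(27)=514229, a(28)=832040, a(29)=1346269, a(30)=2178309, a(31)=3524578, a(32)=5702887, a(33)=9227465, a(34)=14930352, a(35)=24157817, a(36)=39088169, a(37)=63245986, a(38)=102334155.

Final answer: 102334155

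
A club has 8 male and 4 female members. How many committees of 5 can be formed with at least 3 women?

Sum over valid woman counts:
C(4,3)C(8,2) = 112
C(4,4)C(8,1) = 8
Total: 112 + 8.

Final answer: 120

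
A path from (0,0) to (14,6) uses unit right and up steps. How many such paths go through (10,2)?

Paths (0,0)->(10,2): C(12,2) = 66.
Paths (10,2)->(14,6): C(8,4) = 70.
By multiplication principle: 66 x 70.

Final answer: 4620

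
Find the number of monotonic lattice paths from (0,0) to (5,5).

Each path has 5 right steps and 5 up steps in some order (10 steps total).
Choose which 5 of the 10 steps are up: C(10,5).

Final answer: C(10,5) = 252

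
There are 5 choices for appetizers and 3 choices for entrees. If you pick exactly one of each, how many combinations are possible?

By the multiplication principle: 5 x 3.

Final answer: 15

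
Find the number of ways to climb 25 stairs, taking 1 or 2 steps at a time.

Condition on the final move: it is a 1-step (f(n-1) ways to get there) or a 2-step (f(n-2) ways), so f(n) = f(n-1) + f(n-2), with f(1)=1, f(2)=2.
Building up term by term: f(1)=1, f(2)=2, f(3)=3, f(4)=5, f(5)=8, f(6)=13, f(7)=21, f(8)=34, f(9)=55, f(10)=89, f(11)=144, f(12)=233, f(13)=377, f(14)=610, f(15)=987, f(16)=1597, f(17)=2584, f(18)=4181, f(19)=6765, f(20)=10946, f(21)=17711, f(22)=28657, f(23)=46368, f(24)=75025, f(25)=121393.

Final answer: 121393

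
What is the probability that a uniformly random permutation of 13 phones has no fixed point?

Derangements satisfy D(n) = (n-1)(D(n-1) + D(n-2)), starting from D(0)=1, D(1)=0.
Building up: D(2)=1, D(3)=2, D(4)=9, D(5)=44, D(6)=265, D(7)=1854, D(8)=14833, D(9)=133496, D(10)=1334961, D(11)=14684570, D(12)=176214841, D(13)=2290792932.
Total arrangements: 13! = 6227020800.
Probability = D(13)/13! = 63633137/172972800.

Final answer: D(13)/13! = 2290792932/6227020800 = 0.367879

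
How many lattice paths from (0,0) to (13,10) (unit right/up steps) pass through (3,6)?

Paths (0,0)->(3,6): C(9,6) = 84.
Paths (3,6)->(13,10): C(14,4) = 1001.
By multiplication principle: 84 x 1001.

Final answer: 84084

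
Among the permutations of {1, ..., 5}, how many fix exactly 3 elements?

Choose which 3 elements are fixed: C(5,3) = 10.
Derange the remaining 2 using D(j) = (j-1)(D(j-1) + D(j-2)), D(0)=1, D(1)=0: D(2)=1.
Total: 10 x 1.

Final answer: C(5,3) D(2) = 10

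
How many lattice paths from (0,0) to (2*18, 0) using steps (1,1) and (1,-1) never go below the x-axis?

Total monotonic paths to (18,18): C(36,18) = 9075135300.
Paths that cross above y=x (reflection bijection): C(36,19) = 8597496600.
Valid Dyck paths: 9075135300 - 8597496600.
(Equivalently, C_{18} = C(36,18)/19 = 9075135300/19.)

Final answer: C_{18} = 477638700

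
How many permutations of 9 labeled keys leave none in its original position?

Use the recurrence D(n) = (n-1)(D(n-1) + D(n-2)) with D(0)=1, D(1)=0.
D(2) = 1 x (0 + 1) = 1
D(3) = 2 x (1 + 0) = 2
D(4) = 3 x (2 + 1) = 9
D(5) = 4 x (9 + 2) = 44
D(6) = 5 x (44 + 9) = 265
D(7) = 6 x (265 + 44) = 1854
D(8) = 7 x (1854 + 265) = 14833
D(9) = 8 x (D(8) + D(7)) = 8 x (14833 + 1854)

Final answer: D(9) = 133496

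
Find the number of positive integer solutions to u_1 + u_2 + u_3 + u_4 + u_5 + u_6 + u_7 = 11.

Substitute u'_i = u_i - 1 (so u'_i >= 0). Then sum u'_i = 11 - 7 = 4.
Stars and bars: C(4+7-1, 7-1) = C(10,6).

Final answer: C(10,6) = 210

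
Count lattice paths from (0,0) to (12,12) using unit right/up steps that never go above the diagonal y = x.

Total monotonic paths to (12,12): C(24,12) = 2704156.
Paths that cross above y=x (reflection bijection): C(24,13) = 2496144.
Valid Dyck paths: 2704156 - 2496144.
(These counts are the Catalan numbers.)

Final answer: C_{12} = 208012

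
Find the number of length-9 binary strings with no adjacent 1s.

Classify by the final bit: ...0 gives a(n-1) strings, ...01 gives a(n-2) strings. Thus a(n) = a(n-1) + a(n-2) with a(1)=2, a(2)=3.
Iterating the recurrence: a(1)=2, a(2)=3, a(3)=5, a(4)=8, a(5)=13, a(6)=21, a(7)=34, a(8)=55, a(9)=89.

Final answer: 89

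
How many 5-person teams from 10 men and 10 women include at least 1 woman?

Sum over valid woman counts:
C(10,1)C(10,4) = 2100
C(10,2)C(10,3) = 5400
C(10,3)C(10,2) = 5400
C(10,4)C(10,1) = 2100
C(10,5)C(10,0) = 252
Total: 2100 + 5400 + 5400 + 2100 + 252.

Final answer: 15252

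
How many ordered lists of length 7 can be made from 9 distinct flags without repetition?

P(9,7) = 9!/(9-7)! = 9!/2!.

Final answer: P(9,7) = 181440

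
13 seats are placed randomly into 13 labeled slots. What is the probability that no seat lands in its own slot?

Use the recurrence D(n) = (n-1)(D(n-1) + D(n-2)) with D(0)=1, D(1)=0.
Building up: D(2)=1, D(3)=2, D(4)=9, D(5)=44, D(6)=265, D(7)=1854, D(8)=14833, D(9)=133496, D(10)=1334961, D(11)=14684570, D(12)=176214841, D(13)=2290792932.
Total arrangements: 13! = 6227020800.
Probability = D(13)/13! = 63633137/172972800.

Final answer: D(13)/13! = 2290792932/6227020800 = 0.367879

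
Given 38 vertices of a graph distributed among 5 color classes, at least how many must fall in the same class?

By pigeonhole with 38 objects and 5 categories: ceiling(38/5).

Final answer: 8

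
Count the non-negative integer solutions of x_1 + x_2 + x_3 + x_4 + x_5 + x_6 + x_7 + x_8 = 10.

Stars and bars with 10 stars and 7 bars:
C(10+8-1, 8-1) = C(17,7).

Final answer: C(17,7) = 19448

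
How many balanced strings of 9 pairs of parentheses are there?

This is a standard Catalan-number count: the answer is C_n. Here n = 9 (pairs).
Using C_0 = 1 and C_(k+1) = C_k x 2(2k+1)/(k+2), build up term by term: C_1=1, C_2=2, C_3=5, C_4=14, C_5=42, C_6=132, C_7=429, C_8=1430, C_9=4862.

Final answer: C_{9} = 4862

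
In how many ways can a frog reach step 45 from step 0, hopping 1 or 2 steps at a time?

Let f(n) be the number of climbs. Removing the last move (1 or 2 steps) gives f(n) = f(n-1) + f(n-2); base cases f(1)=1, f(2)=2.
Iterating the recurrence: f(1)=1, f(2)=2, f(3)=3, f(4)=5, f(5)=8, f(6)=13, f(7)=21, f(8)=34, f(9)=55, f(10)=89, f(11)=144, f(12)=233, f(13)=377, f(14)=610, f(15)=987, f(16)=1597, f(17)=2584, f(18)=4181, f(19)=6765, f(20)=10946, f(21)=17711, f(22)=28657, f(23)=46368, f(24)=75025, f(25)=121393, f(26)=196418, f(27)=317811, f(28)=514229, f(29)=832040, f(30)=1346269, f(31)=2178309, f(32)=3524578, f(33)=5702887, f(34)=9227465, f(35)=14930352, f(36)=24157817, f(37)=39088169, f(38)=63245986, f(39)=102334155, f(40)=165580141, f(41)=267914296, f(42)=433494437, f(43)=701408733, f(44)=1134903170, f(45)=1836311903.

Final answer: 1836311903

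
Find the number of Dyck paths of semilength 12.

Total monotonic paths to (12,12): C(24,12) = 2704156.
Reflecting each bad path at its first crossing gives a bijection with paths to (11,13): C(24,13) = 2496144.
Valid Dyck paths: 2704156 - 2496144.
(Equivalently, C_{12} = C(24,12)/13 = 2704156/13.)

Final answer: C_{12} = 208012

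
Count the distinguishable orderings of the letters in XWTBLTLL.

Letters (B:1, L:3, T:2, W:1, X:1). Total letters: 8.
Permutations = 8!/(3! x 2!).

Final answer: 3360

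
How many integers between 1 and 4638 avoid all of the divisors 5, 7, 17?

|div by 5|=927, |div by 7|=662, |div by 17|=272.
|div by 5&7|=132, |div by 5&17|=54, |div by 7&17|=38, |div by all|=7.
By inclusion-exclusion, divisible by at least one: 927+662+272-132-54-38+7 = 1644.
Not divisible by any: 4638 - 1644.

Final answer: 2994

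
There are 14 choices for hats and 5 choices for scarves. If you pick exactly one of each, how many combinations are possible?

By the multiplication principle: 14 x 5.

Final answer: 70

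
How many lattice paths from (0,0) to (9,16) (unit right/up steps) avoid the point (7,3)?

Total paths to (9,16): C(25,16) = 2042975.
Paths through (7,3): C(10,3) x C(15,13) = 12600.
Avoiding (7,3): 2042975 - 12600.

Final answer: 2030375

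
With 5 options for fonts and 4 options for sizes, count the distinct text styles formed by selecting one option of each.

By the multiplication principle: 5 x 4.

Final answer: 20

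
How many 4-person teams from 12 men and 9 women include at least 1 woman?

Sum over valid woman counts:
C(9,1)C(12,3) = 1980
C(9,2)C(12,2) = 2376
C(9,3)C(12,1) = 1008
C(9,4)C(12,0) = 126
Total: 1980 + 2376 + 1008 + 126.

Final answer: 5490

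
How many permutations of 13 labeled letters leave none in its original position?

Use the recurrence D(n) = (n-1)(D(n-1) + D(n-2)) with D(0)=1, D(1)=0.
D(2) = 1 x (0 + 1) = 1
D(3) = 2 x (1 + 0) = 2
D(4) = 3 x (2 + 1) = 9
D(5) = 4 x (9 + 2) = 44
D(6) = 5 x (44 + 9) = 265
D(7) = 6 x (265 + 44) = 1854
D(8) = 7 x (1854 + 265) = 14833
D(9) = 8 x (14833 + 1854) = 133496
D(10) = 9 x (133496 + 14833) = 1334961
D(11) = 10 x (1334961 + 133496) = 14684570
D(12) = 11 x (14684570 + 1334961) = 176214841
D(13) = 12 x (D(12) + D(11)) = 12 x (176214841 + 14684570)

Final answer: D(13) = 2290792932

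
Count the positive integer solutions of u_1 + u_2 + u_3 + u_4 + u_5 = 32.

Substitute u'_i = u_i - 1 (so u'_i >= 0). Then sum u'_i = 32 - 5 = 27.
Stars and bars: C(27+5-1, 5-1) = C(31,4).

Final answer: C(31,4) = 31465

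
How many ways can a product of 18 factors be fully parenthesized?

This is counted by the nth Catalan number C_n. Here n = 18 - 1 = 17.
C_n = (2n)!/(n!(n+1)!), so C_{17} = 34!/(17! x 18!) = C(34,17)/18 = 2333606220/18.

Final answer: C_{17} = 129644790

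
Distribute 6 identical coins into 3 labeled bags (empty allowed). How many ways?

Stars and bars: C(n+k-1, k-1) = C(8,2).

Final answer: C(8,2) = 28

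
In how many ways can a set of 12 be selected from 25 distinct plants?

C(25,12) = 25!/(12! x 13!).

Final answer: \binom{25}{12} = 5200300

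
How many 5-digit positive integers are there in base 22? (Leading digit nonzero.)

In base 22, the leading digit has 21 choices (1..21); each of the remaining 4 digits has 22 choices.
Total: 21 x 22^4.

Final answer: 4919376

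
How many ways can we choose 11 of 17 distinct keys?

C(17,11) = 17!/(11! x 6!).

Final answer: \binom{17}{11} = 12376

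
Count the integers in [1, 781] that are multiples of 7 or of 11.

Multiples of 7: 111. Multiples of 11: 71. Of both (lcm=77): 10.
By inclusion-exclusion: 111 + 71 - 10.

Final answer: 172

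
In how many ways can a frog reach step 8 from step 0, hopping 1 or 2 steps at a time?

Let f(n) be the number of climbs. Removing the last move (1 or 2 steps) gives f(n) = f(n-1) + f(n-2); base cases f(1)=1, f(2)=2.
Iterating the recurrence: f(1)=1, f(2)=2, f(3)=3, f(4)=5, f(5)=8, f(6)=13, f(7)=21, f(8)=34.

Final answer: 34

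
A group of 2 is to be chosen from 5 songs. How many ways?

C(5,2) = 5!/(2! x (5-2)!).

Final answer: C(5,2) = 10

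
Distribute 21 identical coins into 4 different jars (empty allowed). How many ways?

Stars and bars: C(n+k-1, k-1) = C(24,3).

Final answer: C(24,3) = 2024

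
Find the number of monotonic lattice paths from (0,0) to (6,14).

Each path has 6 right steps and 14 up steps in some order (20 steps total).
Choose which 14 of the 20 steps are up: C(20,14).

Final answer: C(20,14) = 38760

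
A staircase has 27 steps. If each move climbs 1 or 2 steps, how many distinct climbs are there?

Condition on the final move: it is a 1-step (f(n-1) ways to get there) or a 2-step (f(n-2) ways), so f(n) = f(n-1) + f(n-2), with f(1)=1, f(2)=2.
Iterating the recurrence: f(1)=1, f(2)=2, f(3)=3, f(4)=5, f(5)=8, f(6)=13, f(7)=21, f(8)=34, f(9)=55, f(10)=89, f(11)=144, f(12)=233, f(13)=377, f(14)=610, f(15)=987, f(16)=1597, f(17)=2584, f(18)=4181, f(19)=6765, f(20)=10946, f(21)=17711, f(22)=28657, f(23)=46368, f(24)=75025, f(25)=121393, f(26)=196418, f(27)=317811.

Final answer: 317811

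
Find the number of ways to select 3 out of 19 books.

C(19,3) = 19!/(3! x (19-3)!).

Final answer: C(19,3) = 969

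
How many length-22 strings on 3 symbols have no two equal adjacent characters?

Let g(n) count such strings. g(1) = 3, and each valid string of length n-1 extends in 2 ways (any symbol but the last), so g(n) = 2 g(n-1).
Total: g(22) = 3 x 2^21.

Final answer: 3 x 2^{21} = 6291456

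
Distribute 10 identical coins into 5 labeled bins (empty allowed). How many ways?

Stars and bars: C(n+k-1, k-1) = C(14,4).

Final answer: C(14,4) = 1001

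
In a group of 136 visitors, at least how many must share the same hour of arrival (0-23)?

There are 24 possible values for hour of arrival (0-23). With 136 visitors and 24 categories, by pigeonhole: ceiling(136/24).

Final answer: 6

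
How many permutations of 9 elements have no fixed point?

Use the recurrence D(n) = (n-1)(D(n-1) + D(n-2)) with D(0)=1, D(1)=0.
Building up: D(2)=1, D(3)=2, D(4)=9, D(5)=44, D(6)=265, D(7)=1854, D(8)=14833.
D(9) = 8 x (D(8) + D(7)) = 8 x (14833 + 1854).

Final answer: D(9) = 133496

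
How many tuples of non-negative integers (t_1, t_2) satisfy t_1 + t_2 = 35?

Stars and bars with 35 stars and 1 bars:
C(35+2-1, 2-1) = C(36,1).

Final answer: C(36,1) = 36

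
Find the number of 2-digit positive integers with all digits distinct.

First digit: 9 (not 0). Second: 9 (not first). Third: 8, etc.
Total: 9 x 9.

Final answer: 81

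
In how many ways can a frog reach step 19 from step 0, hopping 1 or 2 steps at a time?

Let f(n) be the number of climbs. Removing the last move (1 or 2 steps) gives f(n) = f(n-1) + f(n-2); base cases f(1)=1, f(2)=2.
Iterating the recurrence: f(1)=1, f(2)=2, f(3)=3, f(4)=5, f(5)=8, f(6)=13, f(7)=21, f(8)=34, f(9)=55, f(10)=89, f(11)=144, f(12)=233, f(13)=377, f(14)=610, f(15)=987, f(16)=1597, f(17)=2584, f(18)=4181, f(19)=6765.

Final answer: 6765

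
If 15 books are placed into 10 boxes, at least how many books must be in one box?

By the pigeonhole principle: ceiling(15/10).

Final answer: 2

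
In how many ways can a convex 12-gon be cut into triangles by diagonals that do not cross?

This is counted by the nth Catalan number C_n. Here n = 12 - 2 = 10.
C_n = C(2n,n) - C(2n,n+1), so C_{10} = C(20,10) - C(20,11) = 184756 - 167960.

Final answer: C_{10} = 16796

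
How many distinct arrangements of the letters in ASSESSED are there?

Letters (A:1, D:1, E:2, S:4). Total letters: 8.
Permutations = 8!/(4! x 2!).

Final answer: 840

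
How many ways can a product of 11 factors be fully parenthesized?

This is a standard Catalan-number count: the answer is C_n. Here n = 11 - 1 = 10.
Using C_0 = 1 and C_(k+1) = C_k x 2(2k+1)/(k+2), build up term by term: C_1=1, C_2=2, C_3=5, C_4=14, C_5=42, C_6=132, C_7=429, C_8=1430, C_9=4862, C_10=16796.

Final answer: C_{10} = 16796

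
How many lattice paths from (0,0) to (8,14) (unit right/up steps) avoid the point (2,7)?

Total paths to (8,14): C(22,14) = 319770.
Paths through (2,7): C(9,7) x C(13,7) = 61776.
Avoiding (2,7): 319770 - 61776.

Final answer: 257994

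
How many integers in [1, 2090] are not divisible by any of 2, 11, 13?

|div by 2|=1045, |div by 11|=190, |div by 13|=160.
|div by 2&11|=95, |div by 2&13|=80, |div by 11&13|=14, |div by all|=7.
By inclusion-exclusion, divisible by at least one: 1045+190+160-95-80-14+7 = 1213.
Not divisible by any: 2090 - 1213.

Final answer: 877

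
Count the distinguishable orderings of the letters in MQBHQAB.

Letters (A:1, B:2, H:1, M:1, Q:2). Total letters: 7.
Permutations = 7!/(2! x 2!).

Final answer: 1260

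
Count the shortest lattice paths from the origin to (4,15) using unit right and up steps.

Each path has 4 right steps and 15 up steps in some order (19 steps total).
Choose which 15 of the 19 steps are up: C(19,15).

Final answer: C(19,15) = 3876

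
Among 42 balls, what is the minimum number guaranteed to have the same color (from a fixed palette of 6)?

There are 6 possible values for color (from a fixed palette of 6). With 42 balls and 6 categories, by pigeonhole: ceiling(42/6).

Final answer: 7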